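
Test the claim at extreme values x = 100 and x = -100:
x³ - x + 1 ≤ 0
x = 100: LHS = 100³ - 100 + 1 = 999901; 999901 ≤ 0 — FAILS
x = -100: LHS = (-100)³ - (-100) + 1 = -999899; -999899 ≤ 0 — holds

Answer: Partially: fails for x = 100, holds for x = -100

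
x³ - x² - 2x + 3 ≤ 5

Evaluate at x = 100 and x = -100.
x = 100: LHS = 100³ - 100² - 2·100 + 3 = 989803; 989803 ≤ 5 — FAILS
x = -100: LHS = (-100)³ - (-100)² - 2·(-100) + 3 = -1009797; -1009797 ≤ 5 — holds

Answer: Partially: fails for x = 100, holds for x = -100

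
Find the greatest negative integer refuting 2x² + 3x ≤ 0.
Testing negative integers from -1 downward:
x = -1: LHS = 2·(-1)² + 3·(-1) = -1; -1 ≤ 0 — holds
x = -2: LHS = 2·(-2)² + 3·(-2) = 2; 2 ≤ 0 — FAILS  ← closest negative counterexample to 0

Answer: x = -2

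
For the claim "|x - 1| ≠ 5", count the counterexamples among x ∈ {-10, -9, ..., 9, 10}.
Counterexamples in [-10, 10]: {-4, 6}.

Counting them gives 2 values.

Answer: 2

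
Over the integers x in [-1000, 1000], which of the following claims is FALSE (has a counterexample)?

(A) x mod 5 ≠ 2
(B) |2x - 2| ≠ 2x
(A) x = 2: LHS = 2 mod 5 = 2; 2 ≠ 2 — FAILS

(B) Track d = LHS − RHS over the integers in [-1000, 1000]. Equality would need d = 0, but d changes sign only between consecutive integers, jumping over 0:
x = 0: LHS = |2·0 - 2| = |-2| = 2, RHS = 2·0 = 0; 2 ≠ 0 — holds  (d = 2)
x = 1: LHS = |2·1 - 2| = |0| = 0, RHS = 2·1 = 2; 0 ≠ 2 — holds  (d = -2)
Away from these crossings d keeps a constant sign, and checking every integer in [-1000, 1000] confirms d ≠ 0 throughout. Hence the two sides are never equal, so the relation holds for every integer in [-1000, 1000].

Only (A) has a counterexample.

Answer: A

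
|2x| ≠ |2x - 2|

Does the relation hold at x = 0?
x = 0: LHS = |2·0| = |0| = 0, RHS = |2·0 - 2| = |-2| = 2; 0 ≠ 2 — holds

The relation is satisfied at x = 0.

Answer: Yes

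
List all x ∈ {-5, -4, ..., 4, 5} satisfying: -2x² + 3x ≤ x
Over all integers in [-5, 5], LHS − RHS is largest at x = 0, where it equals 0:
x = 0: LHS = -2·0² + 3·0 = 0; 0 ≤ 0 — holds
At the ends of the range:
x = -5: LHS = -2·(-5)² + 3·(-5) = -65; -65 ≤ -5 — holds
x = 5: LHS = -2·5² + 3·5 = -35; -35 ≤ 5 — holds
Hence LHS − RHS is never positive, i.e. LHS ≤ RHS throughout, so the relation holds for every integer in [-5, 5].

Answer: All integers in [-5, 5]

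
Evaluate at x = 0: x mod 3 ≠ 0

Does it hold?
x = 0: LHS = 0 mod 3 = 0; 0 ≠ 0 — FAILS

The relation fails at x = 0, so x = 0 is a counterexample.

Answer: No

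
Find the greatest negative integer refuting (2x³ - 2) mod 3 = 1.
Testing negative integers from -1 downward:
x = -1: LHS = (2·(-1)³ - 2) mod 3 = (-4) mod 3 = 2; 2 = 1 — FAILS  ← closest negative counterexample to 0

Answer: x = -1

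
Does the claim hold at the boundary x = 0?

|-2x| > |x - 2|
x = 0: LHS = |-2·0| = |0| = 0, RHS = |0 - 2| = |-2| = 2; 0 > 2 — FAILS

The relation fails at x = 0, so x = 0 is a counterexample.

Answer: No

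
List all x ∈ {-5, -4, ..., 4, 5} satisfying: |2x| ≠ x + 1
Holds for: {-5, -4, -3, -2, -1, 0, 2, 3, 4, 5}
Fails for: {1}

Answer: {-5, -4, -3, -2, -1, 0, 2, 3, 4, 5}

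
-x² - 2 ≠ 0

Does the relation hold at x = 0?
x = 0: LHS = -0² - 2 = -2; -2 ≠ 0 — holds

The relation is satisfied at x = 0.

Answer: Yes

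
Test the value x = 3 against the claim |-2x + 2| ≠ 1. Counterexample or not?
Substitute x = 3 into the relation:
x = 3: LHS = |-2·3 + 2| = |-4| = 4; 4 ≠ 1 — holds

The relation holds at x = 3, so it is not a counterexample.

Answer: No, x = 3 is not a counterexample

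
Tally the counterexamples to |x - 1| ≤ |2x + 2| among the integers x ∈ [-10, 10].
Counterexamples in [-10, 10]: {-2, -1}.

Counting them gives 2 values.

Answer: 2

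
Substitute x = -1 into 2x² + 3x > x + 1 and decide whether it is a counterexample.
Substitute x = -1 into the relation:
x = -1: LHS = 2·(-1)² + 3·(-1) = -1, RHS = (-1) + 1 = 0; -1 > 0 — FAILS

Since the claim fails at x = -1, this value is a counterexample.

Answer: Yes, x = -1 is a counterexample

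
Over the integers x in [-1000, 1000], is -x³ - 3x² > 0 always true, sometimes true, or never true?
Holds at x = -4: LHS = -(-4)³ - 3·(-4)² = 16; 16 > 0 — holds
Fails at x = 0: LHS = -0³ - 3·0² = 0; 0 > 0 — FAILS
It is satisfied by some integers in the range but not all.

Answer: Sometimes true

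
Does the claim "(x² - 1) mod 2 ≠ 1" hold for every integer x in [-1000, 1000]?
The claim fails at x = 0:
x = 0: LHS = (0² - 1) mod 2 = (-1) mod 2 = 1; 1 ≠ 1 — FAILS

Because a single integer refutes it, the statement is false.

Answer: False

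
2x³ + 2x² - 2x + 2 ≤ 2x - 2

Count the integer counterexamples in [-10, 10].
Counterexamples in [-10, 10]: {-2, -1, 0, 1, 2, 3, 4, 5, 6, 7, 8, 9, 10}.

Counting them gives 13 values.

Answer: 13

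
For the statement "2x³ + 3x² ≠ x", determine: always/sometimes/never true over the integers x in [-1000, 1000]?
Holds at x = 1: LHS = 2·1³ + 3·1² = 5; 5 ≠ 1 — holds
Fails at x = 0: LHS = 2·0³ + 3·0² = 0; 0 ≠ 0 — FAILS
It is satisfied by some integers in the range but not all.

Answer: Sometimes true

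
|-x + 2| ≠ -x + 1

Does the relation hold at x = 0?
x = 0: LHS = |-0 + 2| = |2| = 2, RHS = -0 + 1 = 1; 2 ≠ 1 — holds

The relation is satisfied at x = 0.

Answer: Yes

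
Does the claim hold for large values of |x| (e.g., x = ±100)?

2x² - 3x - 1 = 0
x = 100: LHS = 2·100² - 3·100 - 1 = 19699; 19699 = 0 — FAILS
x = -100: LHS = 2·(-100)² - 3·(-100) - 1 = 20299; 20299 = 0 — FAILS

Answer: No, fails for both x = 100 and x = -100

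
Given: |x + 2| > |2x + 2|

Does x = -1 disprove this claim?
Substitute x = -1 into the relation:
x = -1: LHS = |(-1) + 2| = |1| = 1, RHS = |2·(-1) + 2| = |0| = 0; 1 > 0 — holds

The claim holds here, so x = -1 is not a counterexample. (A counterexample exists elsewhere, e.g. x = 0.)

Answer: No, x = -1 is not a counterexample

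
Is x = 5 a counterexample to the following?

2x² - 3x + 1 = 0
Substitute x = 5 into the relation:
x = 5: LHS = 2·5² - 3·5 + 1 = 36; 36 = 0 — FAILS

Since the claim fails at x = 5, this value is a counterexample.

Answer: Yes, x = 5 is a counterexample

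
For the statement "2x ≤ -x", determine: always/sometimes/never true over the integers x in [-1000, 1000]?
Holds at x = 0: LHS = 2·0 = 0, RHS = -0 = 0; 0 ≤ 0 — holds
Fails at x = 1: LHS = 2·1 = 2; 2 ≤ -1 — FAILS
It is satisfied by some integers in the range but not all.

Answer: Sometimes true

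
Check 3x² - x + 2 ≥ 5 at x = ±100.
x = 100: LHS = 3·100² - 100 + 2 = 29902; 29902 ≥ 5 — holds
x = -100: LHS = 3·(-100)² - (-100) + 2 = 30102; 30102 ≥ 5 — holds

Answer: Yes, holds for both x = 100 and x = -100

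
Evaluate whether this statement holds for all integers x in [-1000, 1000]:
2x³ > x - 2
The claim fails at x = -2:
x = -2: LHS = 2·(-2)³ = -16, RHS = (-2) - 2 = -4; -16 > -4 — FAILS

Because a single integer refutes it, the statement is false.

Answer: False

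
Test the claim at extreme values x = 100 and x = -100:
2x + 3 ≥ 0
x = 100: LHS = 2·100 + 3 = 203; 203 ≥ 0 — holds
x = -100: LHS = 2·(-100) + 3 = -197; -197 ≥ 0 — FAILS

Answer: Partially: holds for x = 100, fails for x = -100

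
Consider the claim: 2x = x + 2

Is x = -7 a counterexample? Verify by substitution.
Substitute x = -7 into the relation:
x = -7: LHS = 2·(-7) = -14, RHS = (-7) + 2 = -5; -14 = -5 — FAILS

Since the claim fails at x = -7, this value is a counterexample.

Answer: Yes, x = -7 is a counterexample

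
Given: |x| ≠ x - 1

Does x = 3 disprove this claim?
Substitute x = 3 into the relation:
x = 3: LHS = |3| = 3, RHS = 3 - 1 = 2; 3 ≠ 2 — holds

The relation holds at x = 3, so it is not a counterexample.

Answer: No, x = 3 is not a counterexample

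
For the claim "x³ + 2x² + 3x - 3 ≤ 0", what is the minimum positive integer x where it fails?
Testing positive integers:
x = 1: LHS = 1³ + 2·1² + 3·1 - 3 = 3; 3 ≤ 0 — FAILS  ← smallest positive counterexample

Answer: x = 1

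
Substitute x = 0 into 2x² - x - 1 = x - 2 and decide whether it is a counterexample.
Substitute x = 0 into the relation:
x = 0: LHS = 2·0² - 0 - 1 = -1, RHS = 0 - 2 = -2; -1 = -2 — FAILS

Since the claim fails at x = 0, this value is a counterexample.

Answer: Yes, x = 0 is a counterexample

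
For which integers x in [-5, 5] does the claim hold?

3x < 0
Holds for: {-5, -4, -3, -2, -1}
Fails for: {0, 1, 2, 3, 4, 5}

Answer: {-5, -4, -3, -2, -1}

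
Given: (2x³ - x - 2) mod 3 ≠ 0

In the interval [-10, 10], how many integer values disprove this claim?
Counterexamples in [-10, 10]: {-10, -7, -4, -1, 2, 5, 8}.

Counting them gives 7 values.

Answer: 7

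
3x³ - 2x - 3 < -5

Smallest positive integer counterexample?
Testing positive integers:
x = 1: LHS = 3·1³ - 2·1 - 3 = -2; -2 < -5 — FAILS  ← smallest positive counterexample

Answer: x = 1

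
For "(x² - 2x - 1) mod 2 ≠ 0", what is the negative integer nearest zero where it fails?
Testing negative integers from -1 downward:
x = -1: LHS = ((-1)² - 2·(-1) - 1) mod 2 = 2 mod 2 = 0; 0 ≠ 0 — FAILS  ← closest negative counterexample to 0

Answer: x = -1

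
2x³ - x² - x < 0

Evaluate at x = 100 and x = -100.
x = 100: LHS = 2·100³ - 100² - 100 = 1989900; 1989900 < 0 — FAILS
x = -100: LHS = 2·(-100)³ - (-100)² - (-100) = -2009900; -2009900 < 0 — holds

Answer: Partially: fails for x = 100, holds for x = -100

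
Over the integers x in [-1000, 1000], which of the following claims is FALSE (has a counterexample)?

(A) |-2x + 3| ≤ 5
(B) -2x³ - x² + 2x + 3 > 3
(A) x = -2: LHS = |-2·(-2) + 3| = |7| = 7; 7 ≤ 5 — FAILS
(B) x = 0: LHS = -2·0³ - 0² + 2·0 + 3 = 3; 3 > 3 — FAILS

Answer: Both A and B are false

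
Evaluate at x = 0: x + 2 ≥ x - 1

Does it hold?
x = 0: LHS = 0 + 2 = 2, RHS = 0 - 1 = -1; 2 ≥ -1 — holds

The relation is satisfied at x = 0.

Answer: Yes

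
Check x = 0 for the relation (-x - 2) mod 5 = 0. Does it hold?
x = 0: LHS = (-0 - 2) mod 5 = (-2) mod 5 = 3; 3 = 0 — FAILS

The relation fails at x = 0, so x = 0 is a counterexample.

Answer: No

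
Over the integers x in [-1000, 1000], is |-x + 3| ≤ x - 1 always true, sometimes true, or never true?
Holds at x = 2: LHS = |-2 + 3| = |1| = 1, RHS = 2 - 1 = 1; 1 ≤ 1 — holds
Fails at x = 0: LHS = |-0 + 3| = |3| = 3, RHS = 0 - 1 = -1; 3 ≤ -1 — FAILS
It is satisfied by some integers in the range but not all.

Answer: Sometimes true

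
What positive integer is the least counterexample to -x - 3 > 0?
Testing positive integers:
x = 1: LHS = -1 - 3 = -4; -4 > 0 — FAILS  ← smallest positive counterexample

Answer: x = 1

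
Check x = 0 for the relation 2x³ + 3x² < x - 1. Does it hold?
x = 0: LHS = 2·0³ + 3·0² = 0, RHS = 0 - 1 = -1; 0 < -1 — FAILS

The relation fails at x = 0, so x = 0 is a counterexample.

Answer: No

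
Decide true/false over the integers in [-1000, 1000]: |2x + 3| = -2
The claim fails at x = 0:
x = 0: LHS = |2·0 + 3| = |3| = 3; 3 = -2 — FAILS

Because a single integer refutes it, the statement is false.

Answer: False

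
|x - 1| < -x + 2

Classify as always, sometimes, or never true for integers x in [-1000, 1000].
Holds at x = 0: LHS = |0 - 1| = |-1| = 1, RHS = -0 + 2 = 2; 1 < 2 — holds
Fails at x = 2: LHS = |2 - 1| = |1| = 1, RHS = -2 + 2 = 0; 1 < 0 — FAILS
It is satisfied by some integers in the range but not all.

Answer: Sometimes true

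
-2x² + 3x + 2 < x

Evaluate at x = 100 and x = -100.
x = 100: LHS = -2·100² + 3·100 + 2 = -19698; -19698 < 100 — holds
x = -100: LHS = -2·(-100)² + 3·(-100) + 2 = -20298; -20298 < -100 — holds

Answer: Yes, holds for both x = 100 and x = -100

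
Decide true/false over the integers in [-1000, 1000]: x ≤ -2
The claim fails at x = 0:
x = 0: 0 ≤ -2 — FAILS

Because a single integer refutes it, the statement is false.

Answer: False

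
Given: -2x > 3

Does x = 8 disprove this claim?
Substitute x = 8 into the relation:
x = 8: LHS = -2·8 = -16; -16 > 3 — FAILS

Since the claim fails at x = 8, this value is a counterexample.

Answer: Yes, x = 8 is a counterexample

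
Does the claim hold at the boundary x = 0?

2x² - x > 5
x = 0: LHS = 2·0² - 0 = 0; 0 > 5 — FAILS

The relation fails at x = 0, so x = 0 is a counterexample.

Answer: No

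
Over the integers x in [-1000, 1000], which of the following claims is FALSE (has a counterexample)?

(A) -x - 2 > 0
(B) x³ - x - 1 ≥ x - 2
(A) x = 0: LHS = -0 - 2 = -2; -2 > 0 — FAILS
(B) x = -2: LHS = (-2)³ - (-2) - 1 = -7, RHS = (-2) - 2 = -4; -7 ≥ -4 — FAILS

Answer: Both A and B are false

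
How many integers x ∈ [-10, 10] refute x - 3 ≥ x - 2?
Counterexamples in [-10, 10]: {-10, -9, -8, -7, -6, -5, -4, -3, -2, -1, 0, 1, 2, 3, 4, 5, 6, 7, 8, 9, 10}.

Counting them gives 21 values.

Answer: 21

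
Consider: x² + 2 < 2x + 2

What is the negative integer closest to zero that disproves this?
Testing negative integers from -1 downward:
x = -1: LHS = (-1)² + 2 = 3, RHS = 2·(-1) + 2 = 0; 3 < 0 — FAILS  ← closest negative counterexample to 0

Answer: x = -1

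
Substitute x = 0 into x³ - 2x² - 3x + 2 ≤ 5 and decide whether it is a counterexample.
Substitute x = 0 into the relation:
x = 0: LHS = 0³ - 2·0² - 3·0 + 2 = 2; 2 ≤ 5 — holds

The claim holds here, so x = 0 is not a counterexample. (A counterexample exists elsewhere, e.g. x = 4.)

Answer: No, x = 0 is not a counterexample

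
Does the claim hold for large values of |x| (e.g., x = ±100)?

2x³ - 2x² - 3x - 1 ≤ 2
x = 100: LHS = 2·100³ - 2·100² - 3·100 - 1 = 1979699; 1979699 ≤ 2 — FAILS
x = -100: LHS = 2·(-100)³ - 2·(-100)² - 3·(-100) - 1 = -2019701; -2019701 ≤ 2 — holds

Answer: Partially: fails for x = 100, holds for x = -100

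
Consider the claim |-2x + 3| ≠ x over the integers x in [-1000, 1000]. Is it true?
The claim fails at x = 1:
x = 1: LHS = |-2·1 + 3| = |1| = 1; 1 ≠ 1 — FAILS

Because a single integer refutes it, the statement is false.

Answer: False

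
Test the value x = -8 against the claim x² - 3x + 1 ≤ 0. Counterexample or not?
Substitute x = -8 into the relation:
x = -8: LHS = (-8)² - 3·(-8) + 1 = 89; 89 ≤ 0 — FAILS

Since the claim fails at x = -8, this value is a counterexample.

Answer: Yes, x = -8 is a counterexample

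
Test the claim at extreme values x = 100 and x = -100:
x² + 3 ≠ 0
x = 100: LHS = 100² + 3 = 10003; 10003 ≠ 0 — holds
x = -100: LHS = (-100)² + 3 = 10003; 10003 ≠ 0 — holds

Answer: Yes, holds for both x = 100 and x = -100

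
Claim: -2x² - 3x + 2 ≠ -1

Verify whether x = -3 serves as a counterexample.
Substitute x = -3 into the relation:
x = -3: LHS = -2·(-3)² - 3·(-3) + 2 = -7; -7 ≠ -1 — holds

The relation holds at x = -3, so it is not a counterexample.

Answer: No, x = -3 is not a counterexample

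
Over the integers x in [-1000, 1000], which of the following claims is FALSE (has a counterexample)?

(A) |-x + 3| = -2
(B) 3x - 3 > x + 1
(A) x = 0: LHS = |-0 + 3| = |3| = 3; 3 = -2 — FAILS
(B) x = 0: LHS = 3·0 - 3 = -3, RHS = 0 + 1 = 1; -3 > 1 — FAILS

Answer: Both A and B are false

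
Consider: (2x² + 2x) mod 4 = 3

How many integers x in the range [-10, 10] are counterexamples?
Counterexamples in [-10, 10]: {-10, -9, -8, -7, -6, -5, -4, -3, -2, -1, 0, 1, 2, 3, 4, 5, 6, 7, 8, 9, 10}.

Counting them gives 21 values.

Answer: 21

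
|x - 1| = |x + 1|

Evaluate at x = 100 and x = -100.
x = 100: LHS = |100 - 1| = |99| = 99, RHS = |100 + 1| = |101| = 101; 99 = 101 — FAILS
x = -100: LHS = |(-100) - 1| = |-101| = 101, RHS = |(-100) + 1| = |-99| = 99; 101 = 99 — FAILS

Answer: No, fails for both x = 100 and x = -100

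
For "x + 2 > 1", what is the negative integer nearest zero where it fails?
Testing negative integers from -1 downward:
x = -1: LHS = (-1) + 2 = 1; 1 > 1 — FAILS  ← closest negative counterexample to 0

Answer: x = -1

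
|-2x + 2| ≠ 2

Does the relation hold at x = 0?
x = 0: LHS = |-2·0 + 2| = |2| = 2; 2 ≠ 2 — FAILS

The relation fails at x = 0, so x = 0 is a counterexample.

Answer: No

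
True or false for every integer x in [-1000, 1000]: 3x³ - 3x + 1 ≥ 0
The claim fails at x = -2:
x = -2: LHS = 3·(-2)³ - 3·(-2) + 1 = -17; -17 ≥ 0 — FAILS

Because a single integer refutes it, the statement is false.

Answer: False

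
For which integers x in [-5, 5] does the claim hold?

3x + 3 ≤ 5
Holds for: {-5, -4, -3, -2, -1, 0}
Fails for: {1, 2, 3, 4, 5}

Answer: {-5, -4, -3, -2, -1, 0}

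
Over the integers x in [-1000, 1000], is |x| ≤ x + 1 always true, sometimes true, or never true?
Holds at x = 0: LHS = |0| = 0, RHS = 0 + 1 = 1; 0 ≤ 1 — holds
Fails at x = -1: LHS = |-1| = 1, RHS = (-1) + 1 = 0; 1 ≤ 0 — FAILS
It is satisfied by some integers in the range but not all.

Answer: Sometimes true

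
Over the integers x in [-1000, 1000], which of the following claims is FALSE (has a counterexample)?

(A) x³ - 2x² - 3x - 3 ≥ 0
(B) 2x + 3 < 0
(A) x = 0: LHS = 0³ - 2·0² - 3·0 - 3 = -3; -3 ≥ 0 — FAILS
(B) x = 0: LHS = 2·0 + 3 = 3; 3 < 0 — FAILS

Answer: Both A and B are false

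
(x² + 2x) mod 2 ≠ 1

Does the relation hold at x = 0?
x = 0: LHS = (0² + 2·0) mod 2 = 0 mod 2 = 0; 0 ≠ 1 — holds

The relation is satisfied at x = 0.

Answer: Yes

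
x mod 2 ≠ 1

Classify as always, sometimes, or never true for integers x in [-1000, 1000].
Holds at x = 0: LHS = 0 mod 2 = 0; 0 ≠ 1 — holds
Fails at x = 1: LHS = 1 mod 2 = 1; 1 ≠ 1 — FAILS
It is satisfied by some integers in the range but not all.

Answer: Sometimes true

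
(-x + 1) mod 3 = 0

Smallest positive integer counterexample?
Testing positive integers:
x = 1: LHS = (-1 + 1) mod 3 = 0 mod 3 = 0; 0 = 0 — holds
x = 2: LHS = (-2 + 1) mod 3 = (-1) mod 3 = 2; 2 = 0 — FAILS  ← smallest positive counterexample

Answer: x = 2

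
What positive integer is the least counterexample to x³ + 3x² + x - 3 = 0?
Testing positive integers:
x = 1: LHS = 1³ + 3·1² + 1 - 3 = 2; 2 = 0 — FAILS  ← smallest positive counterexample

Answer: x = 1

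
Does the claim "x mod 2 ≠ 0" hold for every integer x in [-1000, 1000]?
The claim fails at x = 0:
x = 0: LHS = 0 mod 2 = 0; 0 ≠ 0 — FAILS

Because a single integer refutes it, the statement is false.

Answer: False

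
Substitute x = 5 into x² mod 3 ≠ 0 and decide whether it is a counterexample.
Substitute x = 5 into the relation:
x = 5: LHS = (5²) mod 3 = 25 mod 3 = 1; 1 ≠ 0 — holds

The claim holds here, so x = 5 is not a counterexample. (A counterexample exists elsewhere, e.g. x = 0.)

Answer: No, x = 5 is not a counterexample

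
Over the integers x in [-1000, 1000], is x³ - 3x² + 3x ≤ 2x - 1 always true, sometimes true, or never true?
Holds at x = 1: LHS = 1³ - 3·1² + 3·1 = 1, RHS = 2·1 - 1 = 1; 1 ≤ 1 — holds
Fails at x = 0: LHS = 0³ - 3·0² + 3·0 = 0, RHS = 2·0 - 1 = -1; 0 ≤ -1 — FAILS
It is satisfied by some integers in the range but not all.

Answer: Sometimes true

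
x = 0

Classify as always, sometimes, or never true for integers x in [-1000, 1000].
Holds at x = 0: 0 = 0 — holds
Fails at x = 1: 1 = 0 — FAILS
It is satisfied by some integers in the range but not all.

Answer: Sometimes true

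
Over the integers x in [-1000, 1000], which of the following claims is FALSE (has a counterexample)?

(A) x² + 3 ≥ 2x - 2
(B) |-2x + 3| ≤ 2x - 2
(A) Over all integers in [-1000, 1000], LHS − RHS is smallest at x = 1, where it equals 4:
x = 1: LHS = 1² + 3 = 4, RHS = 2·1 - 2 = 0; 4 ≥ 0 — holds
At the ends of the range:
x = -1000: LHS = (-1000)² + 3 = 1000003, RHS = 2·(-1000) - 2 = -2002; 1000003 ≥ -2002 — holds
x = 1000: LHS = 1000² + 3 = 1000003, RHS = 2·1000 - 2 = 1998; 1000003 ≥ 1998 — holds
Hence LHS − RHS is never negative, i.e. LHS ≥ RHS throughout, so the relation holds for every integer in [-1000, 1000].

(B) x = 0: LHS = |-2·0 + 3| = |3| = 3, RHS = 2·0 - 2 = -2; 3 ≤ -2 — FAILS

Only (B) has a counterexample.

Answer: B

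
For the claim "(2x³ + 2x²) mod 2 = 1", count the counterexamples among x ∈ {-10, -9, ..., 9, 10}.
Counterexamples in [-10, 10]: {-10, -9, -8, -7, -6, -5, -4, -3, -2, -1, 0, 1, 2, 3, 4, 5, 6, 7, 8, 9, 10}.

Counting them gives 21 values.

Answer: 21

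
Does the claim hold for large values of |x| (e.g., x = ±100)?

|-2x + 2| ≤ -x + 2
x = 100: LHS = |-2·100 + 2| = |-198| = 198, RHS = -100 + 2 = -98; 198 ≤ -98 — FAILS
x = -100: LHS = |-2·(-100) + 2| = |202| = 202, RHS = -(-100) + 2 = 102; 202 ≤ 102 — FAILS

Answer: No, fails for both x = 100 and x = -100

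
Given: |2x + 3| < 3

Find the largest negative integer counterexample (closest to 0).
Testing negative integers from -1 downward:
x = -1: LHS = |2·(-1) + 3| = |1| = 1; 1 < 3 — holds
x = -2: LHS = |2·(-2) + 3| = |-1| = 1; 1 < 3 — holds
x = -3: LHS = |2·(-3) + 3| = |-3| = 3; 3 < 3 — FAILS  ← closest negative counterexample to 0

Answer: x = -3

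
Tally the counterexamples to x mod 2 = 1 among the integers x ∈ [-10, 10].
Counterexamples in [-10, 10]: {-10, -8, -6, -4, -2, 0, 2, 4, 6, 8, 10}.

Counting them gives 11 values.

Answer: 11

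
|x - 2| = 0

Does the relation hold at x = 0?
x = 0: LHS = |0 - 2| = |-2| = 2; 2 = 0 — FAILS

The relation fails at x = 0, so x = 0 is a counterexample.

Answer: No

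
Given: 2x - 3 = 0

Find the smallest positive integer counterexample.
Testing positive integers:
x = 1: LHS = 2·1 - 3 = -1; -1 = 0 — FAILS  ← smallest positive counterexample

Answer: x = 1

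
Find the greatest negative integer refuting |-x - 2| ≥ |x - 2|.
Testing negative integers from -1 downward:
x = -1: LHS = |-(-1) - 2| = |-1| = 1, RHS = |(-1) - 2| = |-3| = 3; 1 ≥ 3 — FAILS  ← closest negative counterexample to 0

Answer: x = -1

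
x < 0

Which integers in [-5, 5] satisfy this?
Holds for: {-5, -4, -3, -2, -1}
Fails for: {0, 1, 2, 3, 4, 5}

Answer: {-5, -4, -3, -2, -1}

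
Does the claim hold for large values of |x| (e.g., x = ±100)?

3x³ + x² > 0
x = 100: LHS = 3·100³ + 100² = 3010000; 3010000 > 0 — holds
x = -100: LHS = 3·(-100)³ + (-100)² = -2990000; -2990000 > 0 — FAILS

Answer: Partially: holds for x = 100, fails for x = -100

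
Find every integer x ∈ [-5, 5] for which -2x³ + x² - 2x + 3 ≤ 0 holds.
Holds for: {1, 2, 3, 4, 5}
Fails for: {-5, -4, -3, -2, -1, 0}

Answer: {1, 2, 3, 4, 5}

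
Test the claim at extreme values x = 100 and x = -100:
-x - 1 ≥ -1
x = 100: LHS = -100 - 1 = -101; -101 ≥ -1 — FAILS
x = -100: LHS = -(-100) - 1 = 99; 99 ≥ -1 — holds

Answer: Partially: fails for x = 100, holds for x = -100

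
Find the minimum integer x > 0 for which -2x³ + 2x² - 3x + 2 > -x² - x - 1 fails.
Testing positive integers:
x = 1: LHS = -2·1³ + 2·1² - 3·1 + 2 = -1, RHS = -1² - 1 - 1 = -3; -1 > -3 — holds
x = 2: LHS = -2·2³ + 2·2² - 3·2 + 2 = -12, RHS = -2² - 2 - 1 = -7; -12 > -7 — FAILS  ← smallest positive counterexample

Answer: x = 2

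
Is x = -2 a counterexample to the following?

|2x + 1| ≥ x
Substitute x = -2 into the relation:
x = -2: LHS = |2·(-2) + 1| = |-3| = 3; 3 ≥ -2 — holds

The relation holds at x = -2, so it is not a counterexample.

Answer: No, x = -2 is not a counterexample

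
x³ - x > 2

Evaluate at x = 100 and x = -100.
x = 100: LHS = 100³ - 100 = 999900; 999900 > 2 — holds
x = -100: LHS = (-100)³ - (-100) = -999900; -999900 > 2 — FAILS

Answer: Partially: holds for x = 100, fails for x = -100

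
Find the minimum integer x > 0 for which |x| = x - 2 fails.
Testing positive integers:
x = 1: LHS = |1| = 1, RHS = 1 - 2 = -1; 1 = -1 — FAILS  ← smallest positive counterexample

Answer: x = 1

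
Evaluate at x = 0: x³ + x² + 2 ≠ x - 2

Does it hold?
x = 0: LHS = 0³ + 0² + 2 = 2, RHS = 0 - 2 = -2; 2 ≠ -2 — holds

The relation is satisfied at x = 0.

Answer: Yes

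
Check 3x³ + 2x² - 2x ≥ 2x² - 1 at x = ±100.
x = 100: LHS = 3·100³ + 2·100² - 2·100 = 3019800, RHS = 2·100² - 1 = 19999; 3019800 ≥ 19999 — holds
x = -100: LHS = 3·(-100)³ + 2·(-100)² - 2·(-100) = -2979800, RHS = 2·(-100)² - 1 = 19999; -2979800 ≥ 19999 — FAILS

Answer: Partially: holds for x = 100, fails for x = -100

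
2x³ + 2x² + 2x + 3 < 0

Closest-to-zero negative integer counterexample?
Testing negative integers from -1 downward:
x = -1: LHS = 2·(-1)³ + 2·(-1)² + 2·(-1) + 3 = 1; 1 < 0 — FAILS  ← closest negative counterexample to 0

Answer: x = -1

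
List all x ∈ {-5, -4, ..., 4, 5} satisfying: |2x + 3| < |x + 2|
Over all integers in [-5, 5], LHS − RHS is smallest at x = -1, where it equals 0:
x = -1: LHS = |2·(-1) + 3| = |1| = 1, RHS = |(-1) + 2| = |1| = 1; 1 < 1 — FAILS
At the ends of the range:
x = -5: LHS = |2·(-5) + 3| = |-7| = 7, RHS = |(-5) + 2| = |-3| = 3; 7 < 3 — FAILS
x = 5: LHS = |2·5 + 3| = |13| = 13, RHS = |5 + 2| = |7| = 7; 13 < 7 — FAILS
Hence LHS − RHS is never negative, i.e. LHS ≥ RHS throughout, so the claimed relation (<) fails for every integer in [-5, 5].

Answer: None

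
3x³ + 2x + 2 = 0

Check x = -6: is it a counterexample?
Substitute x = -6 into the relation:
x = -6: LHS = 3·(-6)³ + 2·(-6) + 2 = -658; -658 = 0 — FAILS

Since the claim fails at x = -6, this value is a counterexample.

Answer: Yes, x = -6 is a counterexample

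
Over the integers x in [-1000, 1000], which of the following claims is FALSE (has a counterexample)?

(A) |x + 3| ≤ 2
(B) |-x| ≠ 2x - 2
(A) x = 0: LHS = |0 + 3| = |3| = 3; 3 ≤ 2 — FAILS
(B) x = 2: LHS = |-2| = 2, RHS = 2·2 - 2 = 2; 2 ≠ 2 — FAILS

Answer: Both A and B are false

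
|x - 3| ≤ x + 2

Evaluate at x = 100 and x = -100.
x = 100: LHS = |100 - 3| = |97| = 97, RHS = 100 + 2 = 102; 97 ≤ 102 — holds
x = -100: LHS = |(-100) - 3| = |-103| = 103, RHS = (-100) + 2 = -98; 103 ≤ -98 — FAILS

Answer: Partially: holds for x = 100, fails for x = -100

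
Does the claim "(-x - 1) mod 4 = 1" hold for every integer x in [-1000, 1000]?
The claim fails at x = 0:
x = 0: LHS = (-0 - 1) mod 4 = (-1) mod 4 = 3; 3 = 1 — FAILS

Because a single integer refutes it, the statement is false.

Answer: False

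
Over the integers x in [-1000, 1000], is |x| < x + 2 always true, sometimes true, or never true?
Holds at x = 0: LHS = |0| = 0, RHS = 0 + 2 = 2; 0 < 2 — holds
Fails at x = -1: LHS = |-1| = 1, RHS = (-1) + 2 = 1; 1 < 1 — FAILS
It is satisfied by some integers in the range but not all.

Answer: Sometimes true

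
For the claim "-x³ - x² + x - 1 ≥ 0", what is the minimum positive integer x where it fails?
Testing positive integers:
x = 1: LHS = -1³ - 1² + 1 - 1 = -2; -2 ≥ 0 — FAILS  ← smallest positive counterexample

Answer: x = 1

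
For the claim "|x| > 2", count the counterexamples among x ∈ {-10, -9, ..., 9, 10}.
Counterexamples in [-10, 10]: {-2, -1, 0, 1, 2}.

Counting them gives 5 values.

Answer: 5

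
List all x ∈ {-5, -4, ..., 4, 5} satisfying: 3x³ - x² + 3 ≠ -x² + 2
Track d = LHS − RHS over the integers in [-5, 5]. Equality would need d = 0, but d changes sign only between consecutive integers, jumping over 0:
x = -1: LHS = 3·(-1)³ - (-1)² + 3 = -1, RHS = -(-1)² + 2 = 1; -1 ≠ 1 — holds  (d = -2)
x = 0: LHS = 3·0³ - 0² + 3 = 3, RHS = -0² + 2 = 2; 3 ≠ 2 — holds  (d = 1)
Away from these crossings d keeps a constant sign, and checking every integer in [-5, 5] confirms d ≠ 0 throughout. Hence the two sides are never equal, so the relation holds for every integer in [-5, 5].

Answer: All integers in [-5, 5]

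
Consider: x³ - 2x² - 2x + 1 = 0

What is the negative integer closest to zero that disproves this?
Testing negative integers from -1 downward:
x = -1: LHS = (-1)³ - 2·(-1)² - 2·(-1) + 1 = 0; 0 = 0 — holds
x = -2: LHS = (-2)³ - 2·(-2)² - 2·(-2) + 1 = -11; -11 = 0 — FAILS  ← closest negative counterexample to 0

Answer: x = -2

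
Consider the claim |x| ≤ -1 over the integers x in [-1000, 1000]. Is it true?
The claim fails at x = 0:
x = 0: LHS = |0| = 0; 0 ≤ -1 — FAILS

Because a single integer refutes it, the statement is false.

Answer: False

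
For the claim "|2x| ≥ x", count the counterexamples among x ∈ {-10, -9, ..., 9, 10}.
Over all integers in [-10, 10], LHS − RHS is smallest at x = 0, where it equals 0:
x = 0: LHS = |2·0| = |0| = 0; 0 ≥ 0 — holds
At the ends of the range:
x = -10: LHS = |2·(-10)| = |-20| = 20; 20 ≥ -10 — holds
x = 10: LHS = |2·10| = |20| = 20; 20 ≥ 10 — holds
Hence LHS − RHS is never negative, i.e. LHS ≥ RHS throughout, so the relation holds for every integer in [-10, 10].

No counterexample appears in that range.

Answer: 0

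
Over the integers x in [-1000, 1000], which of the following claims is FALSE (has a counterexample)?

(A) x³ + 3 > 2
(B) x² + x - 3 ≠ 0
(A) x = -1: LHS = (-1)³ + 3 = 2; 2 > 2 — FAILS

(B) Track d = LHS − RHS over the integers in [-1000, 1000]. Equality would need d = 0, but d changes sign only between consecutive integers, jumping over 0:
x = -3: LHS = (-3)² + (-3) - 3 = 3; 3 ≠ 0 — holds  (d = 3)
x = -2: LHS = (-2)² + (-2) - 3 = -1; -1 ≠ 0 — holds  (d = -1)
x = 1: LHS = 1² + 1 - 3 = -1; -1 ≠ 0 — holds  (d = -1)
x = 2: LHS = 2² + 2 - 3 = 3; 3 ≠ 0 — holds  (d = 3)
Away from these crossings d keeps a constant sign, and checking every integer in [-1000, 1000] confirms d ≠ 0 throughout. Hence the two sides are never equal, so the relation holds for every integer in [-1000, 1000].

Only (A) has a counterexample.

Answer: A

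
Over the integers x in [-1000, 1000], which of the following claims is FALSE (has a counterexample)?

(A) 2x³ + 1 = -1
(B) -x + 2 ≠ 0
(A) x = 0: LHS = 2·0³ + 1 = 1; 1 = -1 — FAILS
(B) x = 2: LHS = -2 + 2 = 0; 0 ≠ 0 — FAILS

Answer: Both A and B are false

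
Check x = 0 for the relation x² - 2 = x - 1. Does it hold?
x = 0: LHS = 0² - 2 = -2, RHS = 0 - 1 = -1; -2 = -1 — FAILS

The relation fails at x = 0, so x = 0 is a counterexample.

Answer: No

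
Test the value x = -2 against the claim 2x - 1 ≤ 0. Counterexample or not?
Substitute x = -2 into the relation:
x = -2: LHS = 2·(-2) - 1 = -5; -5 ≤ 0 — holds

The claim holds here, so x = -2 is not a counterexample. (A counterexample exists elsewhere, e.g. x = 1.)

Answer: No, x = -2 is not a counterexample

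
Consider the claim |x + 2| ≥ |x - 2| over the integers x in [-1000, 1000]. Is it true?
The claim fails at x = -1:
x = -1: LHS = |(-1) + 2| = |1| = 1, RHS = |(-1) - 2| = |-3| = 3; 1 ≥ 3 — FAILS

Because a single integer refutes it, the statement is false.

Answer: False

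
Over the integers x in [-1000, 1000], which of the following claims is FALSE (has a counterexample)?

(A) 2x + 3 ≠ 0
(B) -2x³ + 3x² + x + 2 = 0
(A) Track d = LHS − RHS over the integers in [-1000, 1000]. Equality would need d = 0, but d changes sign only between consecutive integers, jumping over 0:
x = -2: LHS = 2·(-2) + 3 = -1; -1 ≠ 0 — holds  (d = -1)
x = -1: LHS = 2·(-1) + 3 = 1; 1 ≠ 0 — holds  (d = 1)
Away from these crossings d keeps a constant sign, and checking every integer in [-1000, 1000] confirms d ≠ 0 throughout. Hence the two sides are never equal, so the relation holds for every integer in [-1000, 1000].

(B) x = 0: LHS = -2·0³ + 3·0² + 0 + 2 = 2; 2 = 0 — FAILS

Only (B) has a counterexample.

Answer: B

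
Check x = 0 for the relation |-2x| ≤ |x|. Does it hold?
x = 0: LHS = |-2·0| = |0| = 0, RHS = |0| = 0; 0 ≤ 0 — holds

The relation is satisfied at x = 0.

Answer: Yes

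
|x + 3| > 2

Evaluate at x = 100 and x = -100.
x = 100: LHS = |100 + 3| = |103| = 103; 103 > 2 — holds
x = -100: LHS = |(-100) + 3| = |-97| = 97; 97 > 2 — holds

Answer: Yes, holds for both x = 100 and x = -100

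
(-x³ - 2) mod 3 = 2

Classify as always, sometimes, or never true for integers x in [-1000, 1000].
Holds at x = -1: LHS = (-(-1)³ - 2) mod 3 = (-1) mod 3 = 2; 2 = 2 — holds
Fails at x = 0: LHS = (-0³ - 2) mod 3 = (-2) mod 3 = 1; 1 = 2 — FAILS
It is satisfied by some integers in the range but not all.

Answer: Sometimes true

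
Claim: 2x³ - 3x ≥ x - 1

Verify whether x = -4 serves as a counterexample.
Substitute x = -4 into the relation:
x = -4: LHS = 2·(-4)³ - 3·(-4) = -116, RHS = (-4) - 1 = -5; -116 ≥ -5 — FAILS

Since the claim fails at x = -4, this value is a counterexample.

Answer: Yes, x = -4 is a counterexample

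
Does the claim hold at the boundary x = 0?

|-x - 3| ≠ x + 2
x = 0: LHS = |-0 - 3| = |-3| = 3, RHS = 0 + 2 = 2; 3 ≠ 2 — holds

The relation is satisfied at x = 0.

Answer: Yes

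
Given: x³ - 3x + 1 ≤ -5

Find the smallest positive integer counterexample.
Testing positive integers:
x = 1: LHS = 1³ - 3·1 + 1 = -1; -1 ≤ -5 — FAILS  ← smallest positive counterexample

Answer: x = 1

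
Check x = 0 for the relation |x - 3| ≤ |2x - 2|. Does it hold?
x = 0: LHS = |0 - 3| = |-3| = 3, RHS = |2·0 - 2| = |-2| = 2; 3 ≤ 2 — FAILS

The relation fails at x = 0, so x = 0 is a counterexample.

Answer: No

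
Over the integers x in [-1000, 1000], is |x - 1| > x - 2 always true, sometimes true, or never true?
Over all integers in [-1000, 1000], LHS − RHS is smallest at x = 1, where it equals 1:
x = 1: LHS = |1 - 1| = |0| = 0, RHS = 1 - 2 = -1; 0 > -1 — holds
At the ends of the range:
x = -1000: LHS = |(-1000) - 1| = |-1001| = 1001, RHS = (-1000) - 2 = -1002; 1001 > -1002 — holds
x = 1000: LHS = |1000 - 1| = |999| = 999, RHS = 1000 - 2 = 998; 999 > 998 — holds
Hence LHS − RHS is never zero or negative, i.e. LHS > RHS throughout, so the relation holds for every integer in [-1000, 1000].

No counterexample exists.

Answer: Always true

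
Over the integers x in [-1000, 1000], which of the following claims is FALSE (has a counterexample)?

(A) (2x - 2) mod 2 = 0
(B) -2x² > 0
(A) For a polynomial with integer coefficients, its value mod 2 depends only on x mod 2, so it suffices to check one representative of each residue class, x = 0, 1:
x = 0: LHS = (2·0 - 2) mod 2 = (-2) mod 2 = 0; 0 = 0 — holds
x = 1: LHS = (2·1 - 2) mod 2 = 0 mod 2 = 0; 0 = 0 — holds
The relation holds in every residue class, so the relation holds for every integer in [-1000, 1000].

(B) x = 0: LHS = -2·0² = 0; 0 > 0 — FAILS

Only (B) has a counterexample.

Answer: B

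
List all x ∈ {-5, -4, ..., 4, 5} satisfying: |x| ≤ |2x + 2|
Holds for: {-5, -4, -3, -2, 0, 1, 2, 3, 4, 5}
Fails for: {-1}

Answer: {-5, -4, -3, -2, 0, 1, 2, 3, 4, 5}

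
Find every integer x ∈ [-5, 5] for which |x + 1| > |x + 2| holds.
Holds for: {-5, -4, -3, -2}
Fails for: {-1, 0, 1, 2, 3, 4, 5}

Answer: {-5, -4, -3, -2}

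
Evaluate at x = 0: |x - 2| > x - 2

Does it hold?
x = 0: LHS = |0 - 2| = |-2| = 2, RHS = 0 - 2 = -2; 2 > -2 — holds

The relation is satisfied at x = 0.

Answer: Yes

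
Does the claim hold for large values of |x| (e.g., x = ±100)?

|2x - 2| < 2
x = 100: LHS = |2·100 - 2| = |198| = 198; 198 < 2 — FAILS
x = -100: LHS = |2·(-100) - 2| = |-202| = 202; 202 < 2 — FAILS

Answer: No, fails for both x = 100 and x = -100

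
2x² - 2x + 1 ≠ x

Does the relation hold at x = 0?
x = 0: LHS = 2·0² - 2·0 + 1 = 1; 1 ≠ 0 — holds

The relation is satisfied at x = 0.

Answer: Yes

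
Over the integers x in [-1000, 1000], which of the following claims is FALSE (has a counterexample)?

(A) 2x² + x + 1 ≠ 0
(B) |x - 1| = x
(A) Over all integers in [-1000, 1000], LHS − RHS is always positive; it is smallest at x = 0, where it equals 1:
x = 0: LHS = 2·0² + 0 + 1 = 1; 1 ≠ 0 — holds
At the ends of the range:
x = -1000: LHS = 2·(-1000)² + (-1000) + 1 = 1999001; 1999001 ≠ 0 — holds
x = 1000: LHS = 2·1000² + 1000 + 1 = 2001001; 2001001 ≠ 0 — holds
Hence LHS − RHS is never 0, i.e. the two sides are never equal, so the relation holds for every integer in [-1000, 1000].

(B) x = 0: LHS = |0 - 1| = |-1| = 1; 1 = 0 — FAILS

Only (B) has a counterexample.

Answer: B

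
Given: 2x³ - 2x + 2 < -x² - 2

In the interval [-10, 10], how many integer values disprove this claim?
Counterexamples in [-10, 10]: {-1, 0, 1, 2, 3, 4, 5, 6, 7, 8, 9, 10}.

Counting them gives 12 values.

Answer: 12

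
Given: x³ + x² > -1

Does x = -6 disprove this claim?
Substitute x = -6 into the relation:
x = -6: LHS = (-6)³ + (-6)² = -180; -180 > -1 — FAILS

Since the claim fails at x = -6, this value is a counterexample.

Answer: Yes, x = -6 is a counterexample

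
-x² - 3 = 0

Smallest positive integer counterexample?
Testing positive integers:
x = 1: LHS = -1² - 3 = -4; -4 = 0 — FAILS  ← smallest positive counterexample

Answer: x = 1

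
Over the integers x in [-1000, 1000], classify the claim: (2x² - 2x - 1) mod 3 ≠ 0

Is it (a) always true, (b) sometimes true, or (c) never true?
Holds at x = 0: LHS = (2·0² - 2·0 - 1) mod 3 = (-1) mod 3 = 2; 2 ≠ 0 — holds
Fails at x = -1: LHS = (2·(-1)² - 2·(-1) - 1) mod 3 = 3 mod 3 = 0; 0 ≠ 0 — FAILS
It is satisfied by some integers in the range but not all.

Answer: Sometimes true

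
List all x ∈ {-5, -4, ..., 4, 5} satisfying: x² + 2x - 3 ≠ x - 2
Track d = LHS − RHS over the integers in [-5, 5]. Equality would need d = 0, but d changes sign only between consecutive integers, jumping over 0:
x = -2: LHS = (-2)² + 2·(-2) - 3 = -3, RHS = (-2) - 2 = -4; -3 ≠ -4 — holds  (d = 1)
x = -1: LHS = (-1)² + 2·(-1) - 3 = -4, RHS = (-1) - 2 = -3; -4 ≠ -3 — holds  (d = -1)
x = 0: LHS = 0² + 2·0 - 3 = -3, RHS = 0 - 2 = -2; -3 ≠ -2 — holds  (d = -1)
x = 1: LHS = 1² + 2·1 - 3 = 0, RHS = 1 - 2 = -1; 0 ≠ -1 — holds  (d = 1)
Away from these crossings d keeps a constant sign, and checking every integer in [-5, 5] confirms d ≠ 0 throughout. Hence the two sides are never equal, so the relation holds for every integer in [-5, 5].

Answer: All integers in [-5, 5]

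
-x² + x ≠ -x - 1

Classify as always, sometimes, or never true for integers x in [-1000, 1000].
Track d = LHS − RHS over the integers in [-1000, 1000]. Equality would need d = 0, but d changes sign only between consecutive integers, jumping over 0:
x = -1: LHS = -(-1)² + (-1) = -2, RHS = -(-1) - 1 = 0; -2 ≠ 0 — holds  (d = -2)
x = 0: LHS = -0² + 0 = 0, RHS = -0 - 1 = -1; 0 ≠ -1 — holds  (d = 1)
x = 2: LHS = -2² + 2 = -2, RHS = -2 - 1 = -3; -2 ≠ -3 — holds  (d = 1)
x = 3: LHS = -3² + 3 = -6, RHS = -3 - 1 = -4; -6 ≠ -4 — holds  (d = -2)
Away from these crossings d keeps a constant sign, and checking every integer in [-1000, 1000] confirms d ≠ 0 throughout. Hence the two sides are never equal, so the relation holds for every integer in [-1000, 1000].

No counterexample exists.

Answer: Always true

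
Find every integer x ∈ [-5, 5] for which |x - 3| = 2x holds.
Holds for: {1}
Fails for: {-5, -4, -3, -2, -1, 0, 2, 3, 4, 5}

Answer: {1}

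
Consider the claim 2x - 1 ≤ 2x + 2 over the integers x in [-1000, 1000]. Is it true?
Over all integers in [-1000, 1000], LHS − RHS is largest at x = 0, where it equals -3:
x = 0: LHS = 2·0 - 1 = -1, RHS = 2·0 + 2 = 2; -1 ≤ 2 — holds
At the ends of the range:
x = -1000: LHS = 2·(-1000) - 1 = -2001, RHS = 2·(-1000) + 2 = -1998; -2001 ≤ -1998 — holds
x = 1000: LHS = 2·1000 - 1 = 1999, RHS = 2·1000 + 2 = 2002; 1999 ≤ 2002 — holds
Hence LHS − RHS is never positive, i.e. LHS ≤ RHS throughout, so the relation holds for every integer in [-1000, 1000].

No counterexample exists.

Answer: True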